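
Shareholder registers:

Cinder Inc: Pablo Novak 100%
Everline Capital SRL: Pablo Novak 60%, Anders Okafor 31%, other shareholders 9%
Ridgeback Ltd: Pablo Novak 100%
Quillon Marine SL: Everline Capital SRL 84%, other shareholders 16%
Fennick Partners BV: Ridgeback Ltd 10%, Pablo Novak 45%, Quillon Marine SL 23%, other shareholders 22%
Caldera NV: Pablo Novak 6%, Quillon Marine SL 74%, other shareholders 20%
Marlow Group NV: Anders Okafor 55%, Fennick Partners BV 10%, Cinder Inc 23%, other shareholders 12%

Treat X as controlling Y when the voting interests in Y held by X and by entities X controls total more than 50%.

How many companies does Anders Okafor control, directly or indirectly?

1

Anders holds 55% of Marlow, so Anders controls Marlow.
No other company's threshold is met.
Anders controls 1 company.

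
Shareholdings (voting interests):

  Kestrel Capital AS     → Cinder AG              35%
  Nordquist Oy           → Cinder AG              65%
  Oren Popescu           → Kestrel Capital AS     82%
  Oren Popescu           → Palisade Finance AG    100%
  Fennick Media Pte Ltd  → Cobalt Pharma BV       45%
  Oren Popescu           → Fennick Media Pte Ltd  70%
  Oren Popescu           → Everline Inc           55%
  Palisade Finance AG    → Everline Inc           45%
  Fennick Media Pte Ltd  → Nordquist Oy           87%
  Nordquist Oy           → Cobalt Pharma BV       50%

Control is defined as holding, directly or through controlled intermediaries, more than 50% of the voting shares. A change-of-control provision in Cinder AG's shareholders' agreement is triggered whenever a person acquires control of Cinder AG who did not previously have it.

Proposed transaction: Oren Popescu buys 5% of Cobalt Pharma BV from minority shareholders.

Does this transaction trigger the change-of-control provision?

The purchase changes only Oren's holdings, so Oren is the only person who could newly come to control Cinder.
Oren holds 82% of Kestrel, so Oren controls Kestrel.
Oren holds 70% of Fennick, so Oren controls Fennick.
Fennick holds 87% of Nordquist, so Oren controls Nordquist.
Kestrel and Nordquist together hold 35% + 65% = 100% of Cinder, so Oren controls Cinder.
So Oren already controls Cinder before the transaction.
After the purchase, Oren holds 5% of Cobalt directly.
Oren controlled Cinder already, so this is not a new person acquiring control; every other person's position is unchanged or reduced.
No new person acquires control, so the clause is not triggered.

No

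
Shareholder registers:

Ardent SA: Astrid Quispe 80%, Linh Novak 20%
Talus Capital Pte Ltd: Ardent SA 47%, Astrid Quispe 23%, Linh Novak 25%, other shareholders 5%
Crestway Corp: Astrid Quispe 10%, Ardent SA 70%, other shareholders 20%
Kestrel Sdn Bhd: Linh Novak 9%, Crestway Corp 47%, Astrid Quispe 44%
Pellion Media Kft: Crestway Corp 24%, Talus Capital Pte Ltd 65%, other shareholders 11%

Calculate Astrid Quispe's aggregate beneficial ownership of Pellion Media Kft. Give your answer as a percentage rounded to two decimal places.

55.23%

Astrid reaches Pellion along 4 paths.
Via Crestway: 10% × 24% = 2.4%.
Via Ardent → Crestway: 80% × 70% × 24% = 13.44%.
Via Ardent → Talus: 80% × 47% × 65% = 24.44%.
Via Talus: 23% × 65% = 14.95%.
Total: 2.4% + 13.44% + 24.44% + 14.95% = 55.23%.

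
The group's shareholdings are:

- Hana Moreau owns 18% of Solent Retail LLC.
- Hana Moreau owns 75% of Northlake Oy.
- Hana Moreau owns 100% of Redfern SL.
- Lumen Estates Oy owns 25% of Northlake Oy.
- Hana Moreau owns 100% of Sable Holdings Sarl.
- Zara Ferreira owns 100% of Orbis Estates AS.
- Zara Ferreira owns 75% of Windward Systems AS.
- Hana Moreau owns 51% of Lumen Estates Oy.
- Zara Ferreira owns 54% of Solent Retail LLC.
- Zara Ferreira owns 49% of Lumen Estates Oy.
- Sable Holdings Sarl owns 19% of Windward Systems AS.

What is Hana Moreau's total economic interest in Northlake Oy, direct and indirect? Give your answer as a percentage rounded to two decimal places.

87.75%

Hana reaches Northlake along 2 paths.
Via Lumen: 51% × 25% = 12.75%.
Direct stake: 75% = 75%.
Total: 12.75% + 75% = 87.75%.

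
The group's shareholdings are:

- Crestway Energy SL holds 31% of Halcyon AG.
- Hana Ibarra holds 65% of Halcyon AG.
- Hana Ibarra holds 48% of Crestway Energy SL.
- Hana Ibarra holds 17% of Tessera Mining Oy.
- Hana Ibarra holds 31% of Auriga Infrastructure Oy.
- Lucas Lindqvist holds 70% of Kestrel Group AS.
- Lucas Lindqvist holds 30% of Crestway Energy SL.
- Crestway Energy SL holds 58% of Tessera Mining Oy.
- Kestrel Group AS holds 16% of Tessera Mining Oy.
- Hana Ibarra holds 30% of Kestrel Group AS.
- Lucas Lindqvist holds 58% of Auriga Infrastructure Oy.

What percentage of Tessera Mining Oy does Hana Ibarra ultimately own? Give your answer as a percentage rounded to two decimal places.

Hana reaches Tessera along 3 paths.
Via Kestrel: 30% × 16% = 4.8%.
Via Crestway: 48% × 58% = 27.84%.
Direct stake: 17% = 17%.
Total: 4.8% + 27.84% + 17% = 49.64%.

49.64%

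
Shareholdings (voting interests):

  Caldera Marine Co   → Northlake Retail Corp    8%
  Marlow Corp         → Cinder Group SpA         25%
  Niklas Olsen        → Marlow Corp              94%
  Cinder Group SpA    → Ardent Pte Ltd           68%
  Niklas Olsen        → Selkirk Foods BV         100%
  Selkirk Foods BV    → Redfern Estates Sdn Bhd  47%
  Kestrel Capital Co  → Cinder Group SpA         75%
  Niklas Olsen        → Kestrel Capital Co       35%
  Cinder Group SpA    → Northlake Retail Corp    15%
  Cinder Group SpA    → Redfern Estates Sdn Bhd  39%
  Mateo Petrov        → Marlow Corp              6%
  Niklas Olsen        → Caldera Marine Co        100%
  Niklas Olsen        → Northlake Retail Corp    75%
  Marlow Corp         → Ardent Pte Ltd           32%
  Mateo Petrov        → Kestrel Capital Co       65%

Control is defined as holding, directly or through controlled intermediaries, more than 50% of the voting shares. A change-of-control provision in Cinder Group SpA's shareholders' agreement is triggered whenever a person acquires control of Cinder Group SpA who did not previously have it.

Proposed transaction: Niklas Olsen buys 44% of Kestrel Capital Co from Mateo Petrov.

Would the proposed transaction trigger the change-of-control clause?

Yes

The purchase adds only to Niklas's holdings (Mateo's stake shrinks), so Niklas is the only person who could newly come to control Cinder.
Niklas holds 94% of Marlow, so Niklas controls Marlow.
Niklas holds 100% of Selkirk, so Niklas controls Selkirk.
Niklas holds 100% of Caldera, so Niklas controls Caldera.
Niklas and Caldera together hold 75% + 8% = 83% of Northlake, so Niklas controls Northlake.
In Cinder, Niklas's side holds only 25%, not > 50%.
So before the transaction, Niklas does not control Cinder.
After the purchase, Niklas's direct stake in Kestrel rises to 35% + 44% = 79%, and Mateo's stake falls to 21%.
Niklas holds 79% of Kestrel, so Niklas controls Kestrel.
Marlow and Kestrel together hold 25% + 75% = 100% of Cinder, so Niklas controls Cinder.
Niklas did not control Cinder before and does after, so the clause is triggered.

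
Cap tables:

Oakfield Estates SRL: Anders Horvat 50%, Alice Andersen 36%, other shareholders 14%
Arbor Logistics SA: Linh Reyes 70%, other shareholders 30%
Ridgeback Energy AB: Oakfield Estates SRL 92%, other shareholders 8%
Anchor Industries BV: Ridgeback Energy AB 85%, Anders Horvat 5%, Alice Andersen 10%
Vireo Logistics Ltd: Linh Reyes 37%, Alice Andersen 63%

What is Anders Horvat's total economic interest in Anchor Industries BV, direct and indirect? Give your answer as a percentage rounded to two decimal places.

44.10%

Anders reaches Anchor along 2 paths.
Via Oakfield → Ridgeback: 50% × 92% × 85% = 39.1%.
Direct stake: 5% = 5%.
Total: 39.1% + 5% = 44.1%.
Rounded: 44.10%.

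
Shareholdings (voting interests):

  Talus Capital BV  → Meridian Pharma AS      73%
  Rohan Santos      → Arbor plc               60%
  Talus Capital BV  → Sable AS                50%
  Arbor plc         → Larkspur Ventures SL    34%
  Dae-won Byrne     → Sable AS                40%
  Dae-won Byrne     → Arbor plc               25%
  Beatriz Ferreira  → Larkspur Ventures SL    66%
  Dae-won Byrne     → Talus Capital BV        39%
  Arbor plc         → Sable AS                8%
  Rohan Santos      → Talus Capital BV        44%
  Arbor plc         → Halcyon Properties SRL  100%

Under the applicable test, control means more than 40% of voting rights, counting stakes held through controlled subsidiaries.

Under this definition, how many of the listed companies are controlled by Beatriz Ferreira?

Beatriz holds 66% of Larkspur, so Beatriz controls Larkspur.
No other company's threshold is met.
Beatriz controls 1 company.

1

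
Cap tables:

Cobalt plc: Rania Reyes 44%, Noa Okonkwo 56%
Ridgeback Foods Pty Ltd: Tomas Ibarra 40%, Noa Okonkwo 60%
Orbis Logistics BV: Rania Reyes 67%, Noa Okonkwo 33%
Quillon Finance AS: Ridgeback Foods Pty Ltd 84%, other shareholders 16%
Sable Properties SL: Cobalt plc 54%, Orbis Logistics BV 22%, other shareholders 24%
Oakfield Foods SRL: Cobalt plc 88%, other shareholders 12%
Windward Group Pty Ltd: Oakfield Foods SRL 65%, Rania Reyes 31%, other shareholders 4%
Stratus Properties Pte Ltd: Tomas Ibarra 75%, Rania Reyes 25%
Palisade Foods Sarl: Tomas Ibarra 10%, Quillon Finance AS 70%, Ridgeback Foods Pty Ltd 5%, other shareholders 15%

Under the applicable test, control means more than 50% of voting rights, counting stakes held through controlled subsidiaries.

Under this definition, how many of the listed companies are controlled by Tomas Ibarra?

1

Tomas holds 75% of Stratus, so Tomas controls Stratus.
No other company's threshold is met.
Tomas controls 1 company.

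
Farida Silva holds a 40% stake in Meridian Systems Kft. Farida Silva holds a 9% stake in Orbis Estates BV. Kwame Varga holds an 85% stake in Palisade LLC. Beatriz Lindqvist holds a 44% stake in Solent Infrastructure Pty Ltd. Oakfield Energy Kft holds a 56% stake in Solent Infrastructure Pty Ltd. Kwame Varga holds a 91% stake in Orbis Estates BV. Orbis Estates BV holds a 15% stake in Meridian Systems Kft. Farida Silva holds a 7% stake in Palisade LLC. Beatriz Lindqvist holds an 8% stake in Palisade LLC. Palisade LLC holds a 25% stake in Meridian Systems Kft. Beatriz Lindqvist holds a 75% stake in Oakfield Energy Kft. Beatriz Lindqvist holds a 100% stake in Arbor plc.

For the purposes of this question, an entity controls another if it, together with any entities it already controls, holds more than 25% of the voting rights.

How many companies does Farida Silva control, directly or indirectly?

1

Farida holds 40% of Meridian, so Farida controls Meridian.
No other company's threshold is met.
Farida controls 1 company.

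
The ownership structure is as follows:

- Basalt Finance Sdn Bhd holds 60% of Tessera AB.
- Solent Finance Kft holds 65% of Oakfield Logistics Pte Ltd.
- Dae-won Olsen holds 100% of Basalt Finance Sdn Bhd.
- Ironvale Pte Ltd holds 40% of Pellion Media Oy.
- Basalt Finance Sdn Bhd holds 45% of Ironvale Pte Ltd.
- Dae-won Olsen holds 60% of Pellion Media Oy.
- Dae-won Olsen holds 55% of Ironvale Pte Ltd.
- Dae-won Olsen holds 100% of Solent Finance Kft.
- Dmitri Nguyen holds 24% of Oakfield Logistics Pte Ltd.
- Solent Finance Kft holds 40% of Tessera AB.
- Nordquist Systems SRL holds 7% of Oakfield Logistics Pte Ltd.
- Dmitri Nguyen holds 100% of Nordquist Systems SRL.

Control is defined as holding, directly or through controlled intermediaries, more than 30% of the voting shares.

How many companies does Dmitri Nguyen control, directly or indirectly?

Dmitri holds 100% of Nordquist, so Dmitri controls Nordquist.
Dmitri and Nordquist together hold 24% + 7% = 31% of Oakfield, so Dmitri controls Oakfield.
No other company's threshold is met.
Dmitri controls 2 companies.

2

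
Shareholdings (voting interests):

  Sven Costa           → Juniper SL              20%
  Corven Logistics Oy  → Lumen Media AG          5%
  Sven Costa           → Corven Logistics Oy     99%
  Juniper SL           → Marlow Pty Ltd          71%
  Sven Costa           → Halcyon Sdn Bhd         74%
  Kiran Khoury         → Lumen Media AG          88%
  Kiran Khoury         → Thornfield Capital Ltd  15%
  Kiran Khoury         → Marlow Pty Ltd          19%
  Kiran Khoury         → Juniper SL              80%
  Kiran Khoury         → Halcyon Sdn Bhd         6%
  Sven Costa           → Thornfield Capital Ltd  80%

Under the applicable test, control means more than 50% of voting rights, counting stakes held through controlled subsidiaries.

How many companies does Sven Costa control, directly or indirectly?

Sven holds 80% of Thornfield, so Sven controls Thornfield.
Sven holds 99% of Corven, so Sven controls Corven.
Sven holds 74% of Halcyon, so Sven controls Halcyon.
No other company's threshold is met.
Sven controls 3 companies.

3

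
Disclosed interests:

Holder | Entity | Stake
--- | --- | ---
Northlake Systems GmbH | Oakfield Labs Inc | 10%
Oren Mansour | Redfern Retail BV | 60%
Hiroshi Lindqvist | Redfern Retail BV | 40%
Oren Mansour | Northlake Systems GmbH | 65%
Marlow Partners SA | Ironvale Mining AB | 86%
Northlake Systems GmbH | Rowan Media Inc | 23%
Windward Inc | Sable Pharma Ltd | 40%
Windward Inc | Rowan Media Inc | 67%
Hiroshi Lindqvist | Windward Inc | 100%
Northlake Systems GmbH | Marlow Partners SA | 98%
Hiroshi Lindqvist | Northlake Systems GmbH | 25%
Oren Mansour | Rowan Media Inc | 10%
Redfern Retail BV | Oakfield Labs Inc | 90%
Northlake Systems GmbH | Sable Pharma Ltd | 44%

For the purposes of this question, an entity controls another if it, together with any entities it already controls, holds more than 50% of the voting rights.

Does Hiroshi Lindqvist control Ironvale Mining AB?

No

Hiroshi holds 100% of Windward, so Hiroshi controls Windward.
Windward holds 67% of Rowan, so Hiroshi controls Rowan.
Neither Hiroshi nor any entity Hiroshi controls holds any voting interest in Ironvale.
So Hiroshi does not control Ironvale.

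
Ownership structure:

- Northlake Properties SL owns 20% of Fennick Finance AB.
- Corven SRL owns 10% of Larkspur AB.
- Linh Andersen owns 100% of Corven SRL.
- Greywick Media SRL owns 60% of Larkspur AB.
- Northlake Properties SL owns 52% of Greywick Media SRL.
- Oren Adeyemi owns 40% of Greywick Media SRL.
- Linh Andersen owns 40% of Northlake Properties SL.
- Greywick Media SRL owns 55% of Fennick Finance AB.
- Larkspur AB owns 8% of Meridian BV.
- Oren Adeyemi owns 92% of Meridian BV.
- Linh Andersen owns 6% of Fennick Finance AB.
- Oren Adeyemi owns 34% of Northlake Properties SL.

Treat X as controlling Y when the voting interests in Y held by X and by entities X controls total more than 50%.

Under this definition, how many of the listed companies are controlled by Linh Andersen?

Linh holds 100% of Corven, so Linh controls Corven.
No other company's threshold is met.
Linh controls 1 company.

1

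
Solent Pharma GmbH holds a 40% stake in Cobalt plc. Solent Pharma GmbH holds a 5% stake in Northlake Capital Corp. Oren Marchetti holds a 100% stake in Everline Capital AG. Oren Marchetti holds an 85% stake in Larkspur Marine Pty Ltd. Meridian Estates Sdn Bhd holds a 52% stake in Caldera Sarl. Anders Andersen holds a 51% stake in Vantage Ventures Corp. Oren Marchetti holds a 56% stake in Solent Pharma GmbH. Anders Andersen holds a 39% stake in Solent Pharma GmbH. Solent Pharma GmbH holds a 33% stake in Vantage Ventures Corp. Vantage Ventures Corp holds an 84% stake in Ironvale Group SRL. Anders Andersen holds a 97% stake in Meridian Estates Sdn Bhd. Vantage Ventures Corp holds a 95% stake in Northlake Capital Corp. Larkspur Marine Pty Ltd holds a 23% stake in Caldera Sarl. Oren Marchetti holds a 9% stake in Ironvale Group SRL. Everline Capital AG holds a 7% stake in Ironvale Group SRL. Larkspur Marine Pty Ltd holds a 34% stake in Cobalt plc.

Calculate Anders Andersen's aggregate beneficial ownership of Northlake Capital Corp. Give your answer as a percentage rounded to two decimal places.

62.63%

Anders reaches Northlake along 3 paths.
Via Solent → Vantage: 39% × 33% × 95% = 12.2265%.
Via Vantage: 51% × 95% = 48.45%.
Via Solent: 39% × 5% = 1.95%.
Total: 12.2265% + 48.45% + 1.95% = 62.6265%.
Rounded: 62.63%.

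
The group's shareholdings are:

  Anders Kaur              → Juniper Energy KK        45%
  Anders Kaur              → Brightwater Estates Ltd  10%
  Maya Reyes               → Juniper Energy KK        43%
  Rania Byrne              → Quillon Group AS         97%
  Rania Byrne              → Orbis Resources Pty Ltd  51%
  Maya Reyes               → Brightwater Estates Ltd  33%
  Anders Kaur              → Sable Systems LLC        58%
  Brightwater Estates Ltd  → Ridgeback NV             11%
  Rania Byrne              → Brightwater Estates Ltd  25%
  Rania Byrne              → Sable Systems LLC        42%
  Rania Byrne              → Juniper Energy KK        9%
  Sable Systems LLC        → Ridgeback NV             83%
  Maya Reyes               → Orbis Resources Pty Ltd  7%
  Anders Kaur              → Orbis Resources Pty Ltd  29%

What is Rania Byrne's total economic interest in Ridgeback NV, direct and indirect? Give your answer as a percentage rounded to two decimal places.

37.61%

Rania reaches Ridgeback along 2 paths.
Via Sable: 42% × 83% = 34.86%.
Via Brightwater: 25% × 11% = 2.75%.
Total: 34.86% + 2.75% = 37.61%.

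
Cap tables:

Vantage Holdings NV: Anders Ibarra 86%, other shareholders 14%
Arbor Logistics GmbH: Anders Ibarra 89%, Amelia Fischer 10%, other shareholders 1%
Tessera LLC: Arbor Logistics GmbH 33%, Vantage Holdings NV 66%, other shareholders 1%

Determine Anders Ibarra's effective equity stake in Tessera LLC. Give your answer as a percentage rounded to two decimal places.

Anders reaches Tessera along 2 paths.
Via Arbor: 89% × 33% = 29.37%.
Via Vantage: 86% × 66% = 56.76%.
Total: 29.37% + 56.76% = 86.13%.

86.13%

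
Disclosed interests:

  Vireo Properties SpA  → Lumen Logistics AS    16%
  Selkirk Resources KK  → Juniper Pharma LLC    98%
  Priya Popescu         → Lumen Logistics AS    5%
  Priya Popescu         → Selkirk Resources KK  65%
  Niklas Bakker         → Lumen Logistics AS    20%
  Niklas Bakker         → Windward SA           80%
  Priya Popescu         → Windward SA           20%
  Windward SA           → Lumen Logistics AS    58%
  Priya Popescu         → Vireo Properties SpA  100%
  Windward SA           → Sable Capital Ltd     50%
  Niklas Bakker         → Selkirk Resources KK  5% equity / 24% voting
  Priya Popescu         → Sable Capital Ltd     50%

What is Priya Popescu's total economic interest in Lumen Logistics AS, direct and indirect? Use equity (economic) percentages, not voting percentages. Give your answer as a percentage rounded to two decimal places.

Priya reaches Lumen along 3 paths.
Via Vireo: 100% × 16% = 16%.
Via Windward: 20% × 58% = 11.6%.
Direct stake: 5% = 5%.
Total: 16% + 11.6% + 5% = 32.6%.
Rounded: 32.60%.

32.60%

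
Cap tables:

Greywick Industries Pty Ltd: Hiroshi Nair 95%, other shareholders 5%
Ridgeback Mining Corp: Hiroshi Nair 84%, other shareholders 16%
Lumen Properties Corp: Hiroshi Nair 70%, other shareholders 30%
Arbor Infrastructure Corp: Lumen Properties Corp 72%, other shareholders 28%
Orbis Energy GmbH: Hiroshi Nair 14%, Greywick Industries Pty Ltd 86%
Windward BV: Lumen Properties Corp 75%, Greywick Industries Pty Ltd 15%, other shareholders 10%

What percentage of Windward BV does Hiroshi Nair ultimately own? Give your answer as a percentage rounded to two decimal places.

Hiroshi reaches Windward along 2 paths.
Via Lumen: 70% × 75% = 52.5%.
Via Greywick: 95% × 15% = 14.25%.
Total: 52.5% + 14.25% = 66.75%.

66.75%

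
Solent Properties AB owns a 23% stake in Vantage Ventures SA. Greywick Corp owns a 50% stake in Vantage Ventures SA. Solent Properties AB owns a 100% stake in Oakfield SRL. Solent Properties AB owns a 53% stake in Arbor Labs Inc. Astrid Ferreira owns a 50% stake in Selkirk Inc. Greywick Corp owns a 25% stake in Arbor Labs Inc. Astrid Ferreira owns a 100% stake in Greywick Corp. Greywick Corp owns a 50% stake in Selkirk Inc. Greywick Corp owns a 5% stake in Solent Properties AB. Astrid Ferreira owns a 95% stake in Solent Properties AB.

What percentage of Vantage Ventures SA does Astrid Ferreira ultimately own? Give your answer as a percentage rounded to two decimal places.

Astrid reaches Vantage along 3 paths.
Via Greywick: 100% × 50% = 50%.
Via Solent: 95% × 23% = 21.85%.
Via Greywick → Solent: 100% × 5% × 23% = 1.15%.
Total: 50% + 21.85% + 1.15% = 73%.
Rounded: 73.00%.

73.00%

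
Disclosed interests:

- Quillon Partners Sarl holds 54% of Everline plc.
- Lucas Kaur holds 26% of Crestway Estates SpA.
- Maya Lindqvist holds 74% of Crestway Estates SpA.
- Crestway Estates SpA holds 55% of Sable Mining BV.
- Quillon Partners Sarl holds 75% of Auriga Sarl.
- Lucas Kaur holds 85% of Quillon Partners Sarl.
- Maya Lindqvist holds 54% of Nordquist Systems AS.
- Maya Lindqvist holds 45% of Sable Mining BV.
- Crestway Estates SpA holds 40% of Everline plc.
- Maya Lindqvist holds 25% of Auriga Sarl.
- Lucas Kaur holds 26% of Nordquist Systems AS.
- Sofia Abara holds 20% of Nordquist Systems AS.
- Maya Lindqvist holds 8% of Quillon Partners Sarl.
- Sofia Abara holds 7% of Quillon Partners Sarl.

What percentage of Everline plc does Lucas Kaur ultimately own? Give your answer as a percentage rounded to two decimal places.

Lucas reaches Everline along 2 paths.
Via Quillon: 85% × 54% = 45.9%.
Via Crestway: 26% × 40% = 10.4%.
Total: 45.9% + 10.4% = 56.3%.
Rounded: 56.30%.

56.30%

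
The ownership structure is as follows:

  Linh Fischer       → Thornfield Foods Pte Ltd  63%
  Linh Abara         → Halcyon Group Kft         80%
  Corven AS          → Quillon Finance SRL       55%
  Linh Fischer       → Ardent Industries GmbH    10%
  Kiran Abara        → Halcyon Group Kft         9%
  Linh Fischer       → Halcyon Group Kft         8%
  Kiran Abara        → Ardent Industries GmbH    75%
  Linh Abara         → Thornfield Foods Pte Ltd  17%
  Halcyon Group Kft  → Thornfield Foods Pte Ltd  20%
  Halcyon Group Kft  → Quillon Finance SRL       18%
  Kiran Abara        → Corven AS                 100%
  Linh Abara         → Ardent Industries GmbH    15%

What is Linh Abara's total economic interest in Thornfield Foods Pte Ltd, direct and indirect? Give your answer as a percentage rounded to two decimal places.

Linh Abara reaches Thornfield along 2 paths.
Direct stake: 17% = 17%.
Via Halcyon: 80% × 20% = 16%.
Total: 17% + 16% = 33%.
Rounded: 33.00%.

33.00%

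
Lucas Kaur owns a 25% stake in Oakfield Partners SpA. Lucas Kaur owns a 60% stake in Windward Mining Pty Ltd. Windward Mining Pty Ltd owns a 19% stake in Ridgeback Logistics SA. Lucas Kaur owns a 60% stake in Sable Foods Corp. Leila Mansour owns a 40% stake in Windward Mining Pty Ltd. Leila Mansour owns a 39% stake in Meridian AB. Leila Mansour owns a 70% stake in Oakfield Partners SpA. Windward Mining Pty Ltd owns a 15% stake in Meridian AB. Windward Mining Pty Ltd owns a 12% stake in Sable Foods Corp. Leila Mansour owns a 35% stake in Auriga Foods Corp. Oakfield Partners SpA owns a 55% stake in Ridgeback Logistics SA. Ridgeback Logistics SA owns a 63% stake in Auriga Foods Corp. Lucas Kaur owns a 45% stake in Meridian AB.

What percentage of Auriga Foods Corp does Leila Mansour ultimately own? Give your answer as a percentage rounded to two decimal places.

64.04%

Leila reaches Auriga along 3 paths.
Direct stake: 35% = 35%.
Via Windward → Ridgeback: 40% × 19% × 63% = 4.788%.
Via Oakfield → Ridgeback: 70% × 55% × 63% = 24.255%.
Total: 35% + 4.788% + 24.255% = 64.043%.
Rounded: 64.04%.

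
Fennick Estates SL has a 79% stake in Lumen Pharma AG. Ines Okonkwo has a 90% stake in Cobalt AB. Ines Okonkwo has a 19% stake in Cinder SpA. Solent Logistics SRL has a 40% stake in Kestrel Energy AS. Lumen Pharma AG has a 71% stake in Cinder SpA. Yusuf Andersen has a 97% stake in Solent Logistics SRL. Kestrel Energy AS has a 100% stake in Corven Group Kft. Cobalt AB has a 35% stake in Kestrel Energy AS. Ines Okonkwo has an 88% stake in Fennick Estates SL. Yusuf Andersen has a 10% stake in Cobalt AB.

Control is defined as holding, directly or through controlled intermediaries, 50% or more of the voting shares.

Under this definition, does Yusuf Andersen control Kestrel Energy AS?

No

Yusuf holds 97% of Solent, so Yusuf controls Solent.
In Kestrel, Yusuf's side holds only 40%, not ≥ 50%.
So Yusuf does not control Kestrel.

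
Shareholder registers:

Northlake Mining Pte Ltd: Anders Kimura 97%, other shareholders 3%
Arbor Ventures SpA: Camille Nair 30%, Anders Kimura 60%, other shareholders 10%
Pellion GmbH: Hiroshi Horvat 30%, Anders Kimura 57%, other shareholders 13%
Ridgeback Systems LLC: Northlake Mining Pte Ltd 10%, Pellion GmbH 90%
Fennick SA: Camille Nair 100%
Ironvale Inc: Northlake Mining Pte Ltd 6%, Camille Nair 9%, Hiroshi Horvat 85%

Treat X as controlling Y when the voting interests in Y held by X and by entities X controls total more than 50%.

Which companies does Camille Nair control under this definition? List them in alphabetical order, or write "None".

Camille holds 100% of Fennick, so Camille controls Fennick.
No other company's threshold is met.

Fennick SA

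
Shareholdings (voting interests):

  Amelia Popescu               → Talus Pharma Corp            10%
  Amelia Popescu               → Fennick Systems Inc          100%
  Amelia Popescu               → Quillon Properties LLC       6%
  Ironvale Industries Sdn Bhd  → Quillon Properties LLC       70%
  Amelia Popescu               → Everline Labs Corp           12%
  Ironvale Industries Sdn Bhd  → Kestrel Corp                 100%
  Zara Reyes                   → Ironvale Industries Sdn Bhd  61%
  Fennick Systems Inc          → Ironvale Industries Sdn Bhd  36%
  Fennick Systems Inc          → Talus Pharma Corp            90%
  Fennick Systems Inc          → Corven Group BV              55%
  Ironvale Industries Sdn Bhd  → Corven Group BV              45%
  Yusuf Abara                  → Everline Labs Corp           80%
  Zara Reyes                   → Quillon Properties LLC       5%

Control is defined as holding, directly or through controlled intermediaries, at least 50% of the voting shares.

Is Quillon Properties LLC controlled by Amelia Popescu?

No

Amelia holds 100% of Fennick, so Amelia controls Fennick.
Fennick and Amelia together hold 90% + 10% = 100% of Talus, so Amelia controls Talus.
Fennick holds 55% of Corven, so Amelia controls Corven.
In Quillon, Amelia's side holds only 6%, not ≥ 50%.
So Amelia does not control Quillon.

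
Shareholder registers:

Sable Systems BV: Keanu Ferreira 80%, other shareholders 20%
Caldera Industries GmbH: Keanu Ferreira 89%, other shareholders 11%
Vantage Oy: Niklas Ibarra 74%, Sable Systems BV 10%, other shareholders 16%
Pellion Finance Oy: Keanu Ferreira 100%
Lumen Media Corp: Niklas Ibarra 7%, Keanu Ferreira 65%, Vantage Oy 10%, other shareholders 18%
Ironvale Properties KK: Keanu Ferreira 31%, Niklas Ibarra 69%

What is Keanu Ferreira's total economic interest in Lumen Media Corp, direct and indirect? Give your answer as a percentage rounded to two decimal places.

Keanu reaches Lumen along 2 paths.
Direct stake: 65% = 65%.
Via Sable → Vantage: 80% × 10% × 10% = 0.8%.
Total: 65% + 0.8% = 65.8%.
Rounded: 65.80%.

65.80%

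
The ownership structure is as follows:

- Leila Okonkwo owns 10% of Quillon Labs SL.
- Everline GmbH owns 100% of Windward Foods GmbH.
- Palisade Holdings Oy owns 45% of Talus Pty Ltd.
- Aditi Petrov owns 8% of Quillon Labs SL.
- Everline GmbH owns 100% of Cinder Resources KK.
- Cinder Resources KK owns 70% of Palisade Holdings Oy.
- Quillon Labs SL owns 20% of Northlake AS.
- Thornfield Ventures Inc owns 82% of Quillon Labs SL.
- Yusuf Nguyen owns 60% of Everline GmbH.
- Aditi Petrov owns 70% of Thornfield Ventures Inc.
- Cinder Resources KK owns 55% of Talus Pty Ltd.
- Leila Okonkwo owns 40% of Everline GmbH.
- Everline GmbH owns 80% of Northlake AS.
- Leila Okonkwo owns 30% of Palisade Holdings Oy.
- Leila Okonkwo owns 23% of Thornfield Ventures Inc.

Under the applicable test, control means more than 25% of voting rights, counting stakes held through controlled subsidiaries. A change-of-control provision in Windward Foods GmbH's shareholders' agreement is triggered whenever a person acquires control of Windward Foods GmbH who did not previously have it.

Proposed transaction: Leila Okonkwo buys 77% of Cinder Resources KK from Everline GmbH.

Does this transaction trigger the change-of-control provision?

No

The purchase adds only to Leila's holdings (Everline's stake shrinks), so Leila is the only person who could newly come to control Windward.
Leila holds 40% of Everline, so Leila controls Everline.
Everline holds 100% of Windward, so Leila controls Windward.
So Leila already controls Windward before the transaction.
After the purchase, Leila holds 77% of Cinder directly, and Everline's stake falls to 23%.
Leila controlled Windward already, so this is not a new person acquiring control; every other person's position is unchanged or reduced.
No new person acquires control, so the clause is not triggered.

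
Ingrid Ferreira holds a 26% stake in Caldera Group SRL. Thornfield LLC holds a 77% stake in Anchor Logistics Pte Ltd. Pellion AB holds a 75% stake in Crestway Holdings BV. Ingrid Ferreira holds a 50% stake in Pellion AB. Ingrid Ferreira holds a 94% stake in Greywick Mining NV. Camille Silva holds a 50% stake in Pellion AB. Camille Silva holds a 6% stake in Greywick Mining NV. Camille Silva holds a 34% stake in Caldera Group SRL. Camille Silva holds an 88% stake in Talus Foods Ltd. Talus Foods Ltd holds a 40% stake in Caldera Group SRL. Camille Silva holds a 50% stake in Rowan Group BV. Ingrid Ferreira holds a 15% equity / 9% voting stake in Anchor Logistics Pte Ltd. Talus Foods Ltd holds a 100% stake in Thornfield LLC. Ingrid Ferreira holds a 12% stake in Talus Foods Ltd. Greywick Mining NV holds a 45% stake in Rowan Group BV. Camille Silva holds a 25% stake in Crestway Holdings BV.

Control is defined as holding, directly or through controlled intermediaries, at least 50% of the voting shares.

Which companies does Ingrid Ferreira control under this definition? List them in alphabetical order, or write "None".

Ingrid holds 50% of Pellion, so Ingrid controls Pellion.
Ingrid holds 94% of Greywick, so Ingrid controls Greywick.
Pellion holds 75% of Crestway, so Ingrid controls Crestway.
No other company's threshold is met.

Crestway Holdings BV, Greywick Mining NV, Pellion AB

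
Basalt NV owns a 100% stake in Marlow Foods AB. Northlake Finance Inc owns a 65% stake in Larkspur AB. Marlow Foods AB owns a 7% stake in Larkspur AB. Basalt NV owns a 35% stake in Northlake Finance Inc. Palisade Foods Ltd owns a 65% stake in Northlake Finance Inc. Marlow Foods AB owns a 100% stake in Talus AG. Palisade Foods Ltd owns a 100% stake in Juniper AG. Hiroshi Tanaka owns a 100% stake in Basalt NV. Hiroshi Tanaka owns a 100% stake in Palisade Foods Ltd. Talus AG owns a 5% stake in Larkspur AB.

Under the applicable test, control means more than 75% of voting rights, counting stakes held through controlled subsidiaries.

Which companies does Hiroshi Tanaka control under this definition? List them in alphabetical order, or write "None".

Basalt NV, Juniper AG, Larkspur AB, Marlow Foods AB, Northlake Finance Inc, Palisade Foods Ltd, Talus AG

Hiroshi holds 100% of Basalt, so Hiroshi controls Basalt.
Hiroshi holds 100% of Palisade, so Hiroshi controls Palisade.
Basalt holds 100% of Marlow, so Hiroshi controls Marlow.
Basalt and Palisade together hold 35% + 65% = 100% of Northlake, so Hiroshi controls Northlake.
Marlow holds 100% of Talus, so Hiroshi controls Talus.
Palisade holds 100% of Juniper, so Hiroshi controls Juniper.
Marlow and Northlake and Talus together hold 7% + 65% + 5% = 77% of Larkspur, so Hiroshi controls Larkspur.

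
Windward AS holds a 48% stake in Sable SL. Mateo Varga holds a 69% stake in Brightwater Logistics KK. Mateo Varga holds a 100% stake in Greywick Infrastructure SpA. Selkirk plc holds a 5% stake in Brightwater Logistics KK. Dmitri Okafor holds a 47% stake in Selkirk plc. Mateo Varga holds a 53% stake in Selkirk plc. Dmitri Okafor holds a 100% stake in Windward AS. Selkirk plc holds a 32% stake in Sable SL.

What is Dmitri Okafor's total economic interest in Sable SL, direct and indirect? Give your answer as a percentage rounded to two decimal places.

Dmitri reaches Sable along 2 paths.
Via Windward: 100% × 48% = 48%.
Via Selkirk: 47% × 32% = 15.04%.
Total: 48% + 15.04% = 63.04%.

63.04%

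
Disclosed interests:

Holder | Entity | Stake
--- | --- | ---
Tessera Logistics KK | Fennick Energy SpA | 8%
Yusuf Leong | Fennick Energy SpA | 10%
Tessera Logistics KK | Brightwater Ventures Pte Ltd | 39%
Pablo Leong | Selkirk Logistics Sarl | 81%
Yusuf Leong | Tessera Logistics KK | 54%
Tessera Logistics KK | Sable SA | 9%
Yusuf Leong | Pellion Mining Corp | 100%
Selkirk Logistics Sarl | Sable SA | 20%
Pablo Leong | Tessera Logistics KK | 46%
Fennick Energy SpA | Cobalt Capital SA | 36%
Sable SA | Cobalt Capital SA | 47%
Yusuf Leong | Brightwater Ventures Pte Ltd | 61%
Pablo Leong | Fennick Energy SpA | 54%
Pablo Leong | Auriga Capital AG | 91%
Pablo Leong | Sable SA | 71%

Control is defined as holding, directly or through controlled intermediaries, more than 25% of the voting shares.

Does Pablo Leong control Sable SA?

Pablo holds 81% of Selkirk, so Pablo controls Selkirk.
Pablo holds 46% of Tessera, so Pablo controls Tessera.
Pablo and Tessera and Selkirk together hold 71% + 9% + 20% = 100% of Sable, so Pablo controls Sable.

Yes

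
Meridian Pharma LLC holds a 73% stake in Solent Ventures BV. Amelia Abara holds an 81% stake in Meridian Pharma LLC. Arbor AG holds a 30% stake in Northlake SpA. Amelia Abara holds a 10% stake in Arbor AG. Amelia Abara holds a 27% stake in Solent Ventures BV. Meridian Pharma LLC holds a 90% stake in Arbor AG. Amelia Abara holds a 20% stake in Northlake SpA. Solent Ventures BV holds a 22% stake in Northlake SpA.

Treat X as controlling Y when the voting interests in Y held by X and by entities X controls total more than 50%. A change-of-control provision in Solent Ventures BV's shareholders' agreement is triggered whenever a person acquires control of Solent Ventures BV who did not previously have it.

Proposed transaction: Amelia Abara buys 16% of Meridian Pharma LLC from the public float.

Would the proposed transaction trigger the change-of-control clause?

No

The purchase changes only Amelia's holdings, so Amelia is the only person who could newly come to control Solent.
Amelia holds 81% of Meridian, so Amelia controls Meridian.
Amelia and Meridian together hold 27% + 73% = 100% of Solent, so Amelia controls Solent.
So Amelia already controls Solent before the transaction.
After the purchase, Amelia's direct stake in Meridian rises to 81% + 16% = 97%.
Amelia controlled Solent already, so this is not a new person acquiring control; every other person's position is unchanged or reduced.
No new person acquires control, so the clause is not triggered.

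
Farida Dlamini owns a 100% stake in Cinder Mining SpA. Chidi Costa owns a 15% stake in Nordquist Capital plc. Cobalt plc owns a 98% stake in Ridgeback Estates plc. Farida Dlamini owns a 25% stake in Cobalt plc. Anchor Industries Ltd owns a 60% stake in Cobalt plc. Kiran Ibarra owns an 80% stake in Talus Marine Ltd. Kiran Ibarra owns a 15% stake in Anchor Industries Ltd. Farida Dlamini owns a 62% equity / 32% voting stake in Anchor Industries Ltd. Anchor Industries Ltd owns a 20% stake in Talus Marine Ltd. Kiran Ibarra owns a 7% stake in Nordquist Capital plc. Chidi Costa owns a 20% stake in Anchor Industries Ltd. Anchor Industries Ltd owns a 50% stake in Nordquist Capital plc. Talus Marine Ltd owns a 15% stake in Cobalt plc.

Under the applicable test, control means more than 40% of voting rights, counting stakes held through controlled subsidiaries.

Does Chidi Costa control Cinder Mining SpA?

Chidi's largest direct stake is 20% in Anchor, which does not meet the threshold, so Chidi controls no company.
Neither Chidi nor any entity Chidi controls holds any voting interest in Cinder.
So Chidi does not control Cinder.

No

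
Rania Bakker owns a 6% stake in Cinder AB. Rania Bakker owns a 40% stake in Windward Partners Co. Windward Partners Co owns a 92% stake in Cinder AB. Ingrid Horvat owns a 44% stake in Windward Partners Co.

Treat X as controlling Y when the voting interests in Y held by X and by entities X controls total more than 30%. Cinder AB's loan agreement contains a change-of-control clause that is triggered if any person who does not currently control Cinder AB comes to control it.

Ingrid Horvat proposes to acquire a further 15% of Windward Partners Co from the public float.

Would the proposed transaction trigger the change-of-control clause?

No

The purchase changes only Ingrid's holdings, so Ingrid is the only person who could newly come to control Cinder.
Ingrid holds 44% of Windward, so Ingrid controls Windward.
Windward holds 92% of Cinder, so Ingrid controls Cinder.
So Ingrid already controls Cinder before the transaction.
After the purchase, Ingrid's direct stake in Windward rises to 44% + 15% = 59%.
Ingrid controlled Cinder already, so this is not a new person acquiring control; every other person's position is unchanged or reduced.
No new person acquires control, so the clause is not triggered.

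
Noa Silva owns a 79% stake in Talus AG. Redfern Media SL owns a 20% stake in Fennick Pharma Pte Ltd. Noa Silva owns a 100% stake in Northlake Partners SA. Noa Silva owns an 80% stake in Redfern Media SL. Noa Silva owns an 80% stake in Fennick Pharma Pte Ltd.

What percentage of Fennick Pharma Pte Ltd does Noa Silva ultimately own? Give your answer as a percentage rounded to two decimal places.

96.00%

Noa reaches Fennick along 2 paths.
Direct stake: 80% = 80%.
Via Redfern: 80% × 20% = 16%.
Total: 80% + 16% = 96%.
Rounded: 96.00%.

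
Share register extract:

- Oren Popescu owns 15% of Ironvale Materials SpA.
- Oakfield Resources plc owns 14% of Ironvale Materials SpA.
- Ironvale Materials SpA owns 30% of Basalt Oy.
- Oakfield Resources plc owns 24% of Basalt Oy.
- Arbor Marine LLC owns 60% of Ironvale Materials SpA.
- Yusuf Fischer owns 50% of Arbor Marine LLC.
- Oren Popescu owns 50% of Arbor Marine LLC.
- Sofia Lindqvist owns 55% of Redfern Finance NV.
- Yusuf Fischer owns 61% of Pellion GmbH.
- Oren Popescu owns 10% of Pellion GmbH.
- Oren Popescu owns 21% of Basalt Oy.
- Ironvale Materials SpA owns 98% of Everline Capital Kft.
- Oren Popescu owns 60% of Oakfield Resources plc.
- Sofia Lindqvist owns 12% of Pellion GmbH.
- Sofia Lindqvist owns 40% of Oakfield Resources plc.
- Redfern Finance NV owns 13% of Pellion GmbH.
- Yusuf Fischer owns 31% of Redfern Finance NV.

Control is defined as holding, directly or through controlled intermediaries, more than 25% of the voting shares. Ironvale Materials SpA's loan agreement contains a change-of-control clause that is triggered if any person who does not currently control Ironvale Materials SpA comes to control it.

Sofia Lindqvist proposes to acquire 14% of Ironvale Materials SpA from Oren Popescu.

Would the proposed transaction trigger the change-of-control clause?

The purchase adds only to Sofia's holdings (Oren's stake shrinks), so Sofia is the only person who could newly come to control Ironvale.
Sofia holds 40% of Oakfield, so Sofia controls Oakfield.
Sofia holds 55% of Redfern, so Sofia controls Redfern.
In Ironvale, Sofia's side holds only 14%, not > 25%.
So before the transaction, Sofia does not control Ironvale.
After the purchase, Sofia holds 14% of Ironvale directly, and Oren's stake falls to 1%.
Oakfield and Sofia together hold 14% + 14% = 28% of Ironvale, so Sofia controls Ironvale.
Sofia did not control Ironvale before and does after, so the clause is triggered.

Yes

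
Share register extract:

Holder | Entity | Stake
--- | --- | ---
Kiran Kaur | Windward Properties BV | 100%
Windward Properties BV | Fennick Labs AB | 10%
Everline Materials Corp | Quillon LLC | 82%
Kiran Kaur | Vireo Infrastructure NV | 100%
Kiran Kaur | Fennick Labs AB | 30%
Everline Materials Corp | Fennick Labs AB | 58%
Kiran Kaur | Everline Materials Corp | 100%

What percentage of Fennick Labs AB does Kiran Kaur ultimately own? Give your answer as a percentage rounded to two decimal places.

Kiran reaches Fennick along 3 paths.
Direct stake: 30% = 30%.
Via Windward: 100% × 10% = 10%.
Via Everline: 100% × 58% = 58%.
Total: 30% + 10% + 58% = 98%.
Rounded: 98.00%.

98.00%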